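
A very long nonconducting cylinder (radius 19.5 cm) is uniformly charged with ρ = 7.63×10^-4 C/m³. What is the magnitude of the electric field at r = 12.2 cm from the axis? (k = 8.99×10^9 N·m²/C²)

5.26×10^6 N/C

Choose a coaxial cylinder of radius r = 12.2 cm (arbitrary length L) as the Gaussian surface (r < R).
Enclosed charge per unit length: λ_enc = ρ·πr² = (7.63e-4)π(0.122)² = 3.568e-5 C/m.
Gauss's law: E·2πrL = λ_enc L/ε₀.
E = 2k|λ_enc|/r = 2(8.99×10^9)(3.568×10^-5)/(0.122) = 5.26×10^6 N/C.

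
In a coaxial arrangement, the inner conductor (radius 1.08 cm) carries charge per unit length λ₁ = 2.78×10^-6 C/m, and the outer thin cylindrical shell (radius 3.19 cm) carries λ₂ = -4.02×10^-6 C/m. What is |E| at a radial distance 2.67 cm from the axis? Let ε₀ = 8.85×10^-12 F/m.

E ≈ 1.87e6 N/C

Coaxial Gaussian cylinder, radius r = 2.67 cm, length L (between the conductors, 1.08 cm < r < 3.19 cm).
The shell at 3.19 cm lies outside the Gaussian surface, so λ_enc = λ₁ = 2.78×10^-6 C/m.
Since E is radial and uniform over the curved surface, Φ = E·2πrL = Q_enc/ε₀ = λ_enc L/ε₀.
E = |λ_enc|/(2πε₀r) = (2.78e-6)/(2π·8.85×10^-12·0.0267) = 1.87×10^6 N/C.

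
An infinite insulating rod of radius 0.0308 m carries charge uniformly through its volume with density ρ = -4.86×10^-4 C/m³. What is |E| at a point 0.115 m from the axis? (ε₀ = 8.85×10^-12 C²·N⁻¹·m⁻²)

2.26e5 V/m

By cylindrical symmetry E is radial; use a coaxial Gaussian cylinder of radius 0.115 m and length L (r > 0.0308 m, full cross-section enclosed).
λ_enc = ρ·πR² = (-4.86×10^-4)π(0.0308)² = -1.448×10^-6 C/m.
Applying ∮E·dA = Q_enc/ε₀ with the end caps contributing no flux:
E = |λ_enc|/(2πε₀r) = (1.448e-6)/(2π·8.85×10^-12·0.115) = 2.26e5 N/C.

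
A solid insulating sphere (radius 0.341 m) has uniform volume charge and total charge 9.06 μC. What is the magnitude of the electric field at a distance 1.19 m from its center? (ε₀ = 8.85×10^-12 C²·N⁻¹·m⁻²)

E = 5.75×10^4 V/m

Symmetry ⇒ E = E(r) r̂. Gaussian sphere of radius r = 1.19 m (r > R, so the entire charge is enclosed).
Q_enc = 9.06 μC = 9.06×10^-6 C.
Gauss's law: E·4πr² = Q_enc/ε₀.
E = |Q_enc|/(4πε₀r²) = (9.06×10^-6)/(4π·8.85×10^-12·(1.19)²) = 5.75×10^4 N/C.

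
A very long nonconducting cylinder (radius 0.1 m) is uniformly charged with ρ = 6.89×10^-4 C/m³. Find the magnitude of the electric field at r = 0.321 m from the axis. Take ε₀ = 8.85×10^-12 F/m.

E ≈ 1.21×10^6 V/m

Take a coaxial cylindrical Gaussian surface of radius r = 0.321 m and length L (r > 0.1 m, full cross-section enclosed).
λ_enc = ρ·πR² = (6.89e-4)π(0.1)² = 2.165×10^-5 C/m.
Applying ∮E·dA = Q_enc/ε₀ with the end caps contributing no flux:
E = |λ_enc|/(2πε₀r) = (2.165×10^-5)/(2π·8.85×10^-12·0.321) = 1.21×10^6 N/C.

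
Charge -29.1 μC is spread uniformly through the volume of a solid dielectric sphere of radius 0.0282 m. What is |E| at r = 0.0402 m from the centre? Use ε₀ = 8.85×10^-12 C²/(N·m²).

Take a concentric spherical Gaussian surface of radius r = 0.0402 m (r > R, so the entire charge is enclosed).
Q_enc = -29.1 μC = -2.91×10^-5 C.
Gauss's law: E·4πr² = Q_enc/ε₀.
E = |Q_enc|/(4πε₀r²) = (2.91×10^-5)/(4π·8.85×10^-12·(0.0402)²) = 1.62×10^8 N/C.

E ≈ 1.62×10^8 N/C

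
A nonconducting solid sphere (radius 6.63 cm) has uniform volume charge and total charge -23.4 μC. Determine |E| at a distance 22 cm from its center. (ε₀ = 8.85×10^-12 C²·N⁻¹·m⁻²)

|E| = 4.35×10^6 N/C

Symmetry ⇒ E = E(r) r̂. Gaussian sphere of radius r = 22 cm (r > R, so the entire charge is enclosed).
Q_enc = -23.4 μC = -2.34×10^-5 C.
Applying ∮E·dA = Q_enc/ε₀ with Φ = E(4πr²):
E = |Q_enc|/(4πε₀r²) = (2.34×10^-5)/(4π·8.85×10^-12·(0.22)²) = 4.35e6 N/C.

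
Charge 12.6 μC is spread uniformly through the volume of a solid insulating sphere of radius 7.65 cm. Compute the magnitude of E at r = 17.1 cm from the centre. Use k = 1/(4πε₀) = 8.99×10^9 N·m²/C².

Use a concentric Gaussian sphere at r = 17.1 cm (r > R, so the entire charge is enclosed).
Q_enc = 12.6 μC = 1.26×10^-5 C.
By Gauss's law, ∮E·dA = E·4πr² = Q_enc/ε₀.
E = k|Q_enc|/r² = (8.99×10^9)(1.26×10^-5)/(0.171)² = 3.87×10^6 N/C.

|E| ≈ 3.87×10^6 N/C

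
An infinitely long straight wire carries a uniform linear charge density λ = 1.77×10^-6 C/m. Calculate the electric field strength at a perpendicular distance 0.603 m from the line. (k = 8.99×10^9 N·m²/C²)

Take a coaxial cylindrical Gaussian surface of radius r = 0.603 m and length L.
Q_enc = λL, so λ_enc = 1.77×10^-6 C/m.
Since E is radial and uniform over the curved surface, Φ = E·2πrL = Q_enc/ε₀ = λ_enc L/ε₀.
E = 2k|λ_enc|/r = 2(8.99×10^9)(1.77×10^-6)/(0.603) = 5.28e4 N/C.

|E| = 5.28×10^4 N/C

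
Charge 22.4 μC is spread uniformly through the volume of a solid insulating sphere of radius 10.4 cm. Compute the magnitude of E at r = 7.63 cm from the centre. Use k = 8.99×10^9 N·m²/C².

E = 1.37e7 N/C

Use a concentric Gaussian sphere at r = 7.63 cm (r < R).
For a uniform sphere the enclosed fraction is (r/R)³, so Q_enc = (22.4 μC)(0.0763/0.104)³ = 8.845×10^-6 C.
By Gauss's law, ∮E·dA = E·4πr² = Q_enc/ε₀.
E = k|Q_enc|/r² = (8.99×10^9)(8.845×10^-6)/(0.0763)² = 1.37×10^7 N/C.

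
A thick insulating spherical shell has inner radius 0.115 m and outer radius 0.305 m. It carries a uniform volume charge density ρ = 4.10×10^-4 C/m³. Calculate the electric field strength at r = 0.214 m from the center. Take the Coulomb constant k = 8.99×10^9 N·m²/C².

By spherical symmetry E is radial; choose a Gaussian sphere of radius r = 0.214 m (within the shell material, 0.115 m < r < 0.305 m).
Enclosed charge is the volume from a to r: Q_enc = (4π/3)ρ(r³ − a³) = 1.422×10^-5 C.
By Gauss's law, ∮E·dA = E·4πr² = Q_enc/ε₀.
E = k|Q_enc|/r² = (8.99×10^9)(1.422×10^-5)/(0.214)² = 2.79e6 N/C.

|E| ≈ 2.79×10^6 N/C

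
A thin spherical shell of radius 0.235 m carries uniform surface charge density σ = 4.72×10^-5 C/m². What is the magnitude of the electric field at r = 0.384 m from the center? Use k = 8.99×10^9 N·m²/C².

E = 2.00e6 V/m

By spherical symmetry E is radial; choose a Gaussian sphere of radius r = 0.384 m (r > 0.235 m).
The entire shell is enclosed: Q_enc = σ·4πR² = (4.72×10^-5)·4π·(0.235)² = 3.276×10^-5 C.
By Gauss's law, ∮E·dA = E·4πr² = Q_enc/ε₀.
E = k|Q_enc|/r² = (8.99×10^9)(3.276×10^-5)/(0.384)² = 2.00e6 N/C.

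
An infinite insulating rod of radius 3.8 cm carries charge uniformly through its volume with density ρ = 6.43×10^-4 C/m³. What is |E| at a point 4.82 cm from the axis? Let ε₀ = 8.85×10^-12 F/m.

By cylindrical symmetry E is radial; use a coaxial Gaussian cylinder of radius 4.82 cm and length L (r > 3.8 cm, full cross-section enclosed).
λ_enc = ρ·πR² = (6.43×10^-4)π(0.038)² = 2.917×10^-6 C/m.
By Gauss's law (flux through the curved wall only), E·2πrL = λ_enc L/ε₀.
E = |λ_enc|/(2πε₀r) = (2.917e-6)/(2π·8.85×10^-12·0.0482) = 1.09×10^6 N/C.

E = 1.09×10^6 V/m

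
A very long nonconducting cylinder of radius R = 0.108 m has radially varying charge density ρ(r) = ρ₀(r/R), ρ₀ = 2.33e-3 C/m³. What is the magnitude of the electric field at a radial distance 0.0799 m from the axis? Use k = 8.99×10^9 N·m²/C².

By cylindrical symmetry E is radial; use a coaxial Gaussian cylinder of radius 0.0799 m and length L (r < R).
Integrating ρ over the cross-section to radius r: λ_enc = (2πρ₀/R) ∫₀^r r'^2 dr' = 2πρ₀ r^3/(3·R) = 2.305×10^-5 C/m.
Gauss's law: E·2πrL = λ_enc L/ε₀.
E = 2k|λ_enc|/r = 2(8.99×10^9)(2.305×10^-5)/(0.0799) = 5.19e6 N/C.

|E| ≈ 5.19e6 N/C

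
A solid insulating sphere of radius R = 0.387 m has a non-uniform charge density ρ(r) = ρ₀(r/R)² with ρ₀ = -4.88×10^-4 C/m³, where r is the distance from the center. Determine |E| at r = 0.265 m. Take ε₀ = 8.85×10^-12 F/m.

Symmetry ⇒ E = E(r) r̂. Gaussian sphere of radius r = 0.265 m (r < R).
Integrate the density: Q_enc = 4π ∫₀^r ρ₀(r'/R)^2 r'² dr' = 4πρ₀ r^5/(5·R²) = -1.07×10^-5 C.
By Gauss's law, ∮E·dA = E·4πr² = Q_enc/ε₀.
E = |Q_enc|/(4πε₀r²) = (1.07×10^-5)/(4π·8.85×10^-12·(0.265)²) = 1.37×10^6 N/C.

|E| ≈ 1.37×10^6 N/C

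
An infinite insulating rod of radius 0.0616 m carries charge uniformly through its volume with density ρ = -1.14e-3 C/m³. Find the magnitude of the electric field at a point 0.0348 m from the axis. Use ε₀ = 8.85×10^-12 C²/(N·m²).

By cylindrical symmetry E is radial; use a coaxial Gaussian cylinder of radius 0.0348 m and length L (r < R).
Enclosed charge per unit length: λ_enc = ρ·πr² = (-1.14×10^-3)π(0.0348)² = -4.337×10^-6 C/m.
By Gauss's law (flux through the curved wall only), E·2πrL = λ_enc L/ε₀.
E = |λ_enc|/(2πε₀r) = (4.337e-6)/(2π·8.85×10^-12·0.0348) = 2.24×10^6 N/C.

2.24×10^6 V/m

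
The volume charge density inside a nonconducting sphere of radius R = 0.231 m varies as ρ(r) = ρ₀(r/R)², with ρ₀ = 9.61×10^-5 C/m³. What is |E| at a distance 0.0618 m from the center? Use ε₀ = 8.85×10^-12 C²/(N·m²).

|E| ≈ 9.61×10^3 V/m

Use a concentric Gaussian sphere at r = 0.0618 m (r < R).
Q_enc = ∫₀^r ρ(r')·4πr'² dr' = (4πρ₀/R²) ∫₀^r r'^4 dr' = 4πρ₀ r^5/(5·R²) = 4.08×10^-9 C.
Applying ∮E·dA = Q_enc/ε₀ with Φ = E(4πr²):
E = |Q_enc|/(4πε₀r²) = (4.08×10^-9)/(4π·8.85×10^-12·(0.0618)²) = 9.61×10^3 N/C.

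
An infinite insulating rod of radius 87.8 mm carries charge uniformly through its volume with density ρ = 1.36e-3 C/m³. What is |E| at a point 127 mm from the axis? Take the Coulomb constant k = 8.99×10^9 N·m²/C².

By cylindrical symmetry E is radial; use a coaxial Gaussian cylinder of radius 127 mm and length L (r > 87.8 mm, full cross-section enclosed).
λ_enc = ρ·πR² = (1.36×10^-3)π(0.0878)² = 3.294×10^-5 C/m.
Since E is radial and uniform over the curved surface, Φ = E·2πrL = Q_enc/ε₀ = λ_enc L/ε₀.
E = 2k|λ_enc|/r = 2(8.99×10^9)(3.294×10^-5)/(0.127) = 4.66×10^6 N/C.

|E| ≈ 4.66e6 N/C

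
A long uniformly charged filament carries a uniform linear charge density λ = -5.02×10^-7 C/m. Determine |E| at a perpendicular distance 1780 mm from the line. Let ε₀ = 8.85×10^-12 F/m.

|E| = 5.07e3 V/m

Choose a coaxial cylinder of radius r = 1780 mm (arbitrary length L) as the Gaussian surface.
Q_enc = λL, so λ_enc = -5.02×10^-7 C/m.
Gauss's law: E·2πrL = λ_enc L/ε₀.
E = |λ_enc|/(2πε₀r) = (5.02e-7)/(2π·8.85×10^-12·1.78) = 5.07e3 N/C.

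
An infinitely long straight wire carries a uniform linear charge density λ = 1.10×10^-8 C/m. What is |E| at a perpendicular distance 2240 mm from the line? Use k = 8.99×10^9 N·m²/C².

|E| ≈ 88.3 N/C

Take a coaxial cylindrical Gaussian surface of radius r = 2240 mm and length L.
Q_enc = λL, so λ_enc = 1.10e-8 C/m.
Since E is radial and uniform over the curved surface, Φ = E·2πrL = Q_enc/ε₀ = λ_enc L/ε₀.
E = 2k|λ_enc|/r = 2(8.99×10^9)(1.10×10^-8)/(2.24) = 88.3 N/C.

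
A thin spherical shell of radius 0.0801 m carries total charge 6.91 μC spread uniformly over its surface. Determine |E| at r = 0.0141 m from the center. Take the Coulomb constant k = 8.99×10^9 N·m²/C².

By spherical symmetry E is radial; choose a Gaussian sphere of radius r = 0.0141 m (inside the shell, r < 0.0801 m).
No charge lies within this surface, so Q_enc = 0 and Gauss's law gives E·4πr² = 0 ⇒ E = 0.

|E| = 0 N/C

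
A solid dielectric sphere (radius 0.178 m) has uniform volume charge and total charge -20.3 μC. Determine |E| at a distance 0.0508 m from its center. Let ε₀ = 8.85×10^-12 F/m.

|E| = 1.64×10^6 N/C

By spherical symmetry E is radial; choose a Gaussian sphere of radius r = 0.0508 m (r < R).
Only the charge within r is enclosed: Q_enc = Q·(r/R)³ = (-20.3 μC)·(0.0508 m/0.178 m)³ = -4.719e-7 C.
Since E is radial and uniform over the Gaussian sphere, Φ = E·4πr² = Q_enc/ε₀.
E = |Q_enc|/(4πε₀r²) = (4.719×10^-7)/(4π·8.85×10^-12·(0.0508)²) = 1.64×10^6 N/C.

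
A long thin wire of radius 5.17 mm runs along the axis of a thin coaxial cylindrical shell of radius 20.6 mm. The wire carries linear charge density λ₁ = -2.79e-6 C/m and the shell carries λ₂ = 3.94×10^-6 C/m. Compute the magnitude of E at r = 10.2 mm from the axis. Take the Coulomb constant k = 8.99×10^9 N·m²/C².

|E| = 4.92e6 N/C

Coaxial Gaussian cylinder, radius r = 10.2 mm, length L (between the conductors, 5.17 mm < r < 20.6 mm).
Only the inner wire is enclosed; the outer shell contributes nothing inside itself. λ_enc = λ₁ = -2.79×10^-6 C/m.
Applying ∮E·dA = Q_enc/ε₀ with the end caps contributing no flux:
E = 2k|λ_enc|/r = 2(8.99×10^9)(2.79×10^-6)/(0.0102) = 4.92×10^6 N/C.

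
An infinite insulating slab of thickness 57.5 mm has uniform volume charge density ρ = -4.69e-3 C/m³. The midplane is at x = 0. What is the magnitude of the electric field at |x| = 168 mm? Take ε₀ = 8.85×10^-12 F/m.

The point |x| = 168 mm lies outside the slab (half-thickness 0.02875 m). A symmetric pillbox spanning the full slab encloses Q_enc = ρ·d·A.
Flux = 2EA ⇒ E = |ρ|d/(2ε₀), independent of distance outside.
E = (4.69e-3)(0.0575)/(2·8.85×10^-12) = 1.52×10^7 N/C.

E ≈ 1.52×10^7 V/m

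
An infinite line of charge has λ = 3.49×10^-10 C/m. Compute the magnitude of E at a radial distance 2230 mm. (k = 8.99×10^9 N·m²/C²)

E ≈ 2.81 N/C

Coaxial Gaussian cylinder, radius r = 2230 mm, length L.
Q_enc = λL, so λ_enc = 3.49×10^-10 C/m.
By Gauss's law (flux through the curved wall only), E·2πrL = λ_enc L/ε₀.
E = 2k|λ_enc|/r = 2(8.99×10^9)(3.49e-10)/(2.23) = 2.81 N/C.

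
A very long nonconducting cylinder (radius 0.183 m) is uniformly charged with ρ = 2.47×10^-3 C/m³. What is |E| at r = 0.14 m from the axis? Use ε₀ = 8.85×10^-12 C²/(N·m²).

Coaxial Gaussian cylinder, radius r = 0.14 m, length L (r < R).
Charge inside radius r per length L is ρ·πr²·L, so λ_enc = ρπr² = 1.521e-4 C/m.
Applying ∮E·dA = Q_enc/ε₀ with the end caps contributing no flux:
E = |λ_enc|/(2πε₀r) = (1.521e-4)/(2π·8.85×10^-12·0.14) = 1.95e7 N/C.

|E| = 1.95e7 V/m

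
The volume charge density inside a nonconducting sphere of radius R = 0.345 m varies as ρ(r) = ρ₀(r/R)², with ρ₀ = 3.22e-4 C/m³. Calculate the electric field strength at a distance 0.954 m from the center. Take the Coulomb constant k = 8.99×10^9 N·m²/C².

3.28×10^5 N/C

Use a concentric Gaussian sphere at r = 0.954 m (r > R, all charge enclosed).
Q_enc = 4π ∫₀^R ρ₀(r'/R)^2 r'² dr' = 4πρ₀R³/5 = 3.323×10^-5 C.
Applying ∮E·dA = Q_enc/ε₀ with Φ = E(4πr²):
E = k|Q_enc|/r² = (8.99×10^9)(3.323×10^-5)/(0.954)² = 3.28e5 N/C.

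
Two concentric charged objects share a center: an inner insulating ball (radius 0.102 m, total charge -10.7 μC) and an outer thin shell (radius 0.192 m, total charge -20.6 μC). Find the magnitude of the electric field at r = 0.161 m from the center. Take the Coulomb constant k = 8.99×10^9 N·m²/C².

Use a concentric Gaussian sphere at r = 0.161 m (between the bodies, 0.102 m < r < 0.192 m).
The shell at 0.192 m lies outside the Gaussian surface, so Q_enc = -10.7 μC = -1.07e-5 C.
By Gauss's law, ∮E·dA = E·4πr² = Q_enc/ε₀.
E = k|Q_enc|/r² = (8.99×10^9)(1.07e-5)/(0.161)² = 3.71×10^6 N/C.

E ≈ 3.71×10^6 N/C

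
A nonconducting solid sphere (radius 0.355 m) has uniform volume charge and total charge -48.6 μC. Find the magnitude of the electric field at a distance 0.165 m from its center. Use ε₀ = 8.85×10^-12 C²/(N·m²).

Use a concentric Gaussian sphere at r = 0.165 m (r < R).
Only the charge within r is enclosed: Q_enc = Q·(r/R)³ = (-48.6 μC)·(0.165 m/0.355 m)³ = -4.88×10^-6 C.
Since E is radial and uniform over the Gaussian sphere, Φ = E·4πr² = Q_enc/ε₀.
E = |Q_enc|/(4πε₀r²) = (4.88×10^-6)/(4π·8.85×10^-12·(0.165)²) = 1.61×10^6 N/C.

E ≈ 1.61×10^6 N/C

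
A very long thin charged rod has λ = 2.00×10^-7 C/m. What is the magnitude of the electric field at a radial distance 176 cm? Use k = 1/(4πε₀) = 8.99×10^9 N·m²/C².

By cylindrical symmetry E is radial; use a coaxial Gaussian cylinder of radius 176 cm and length L.
Q_enc = λL, so λ_enc = 2.00×10^-7 C/m.
Since E is radial and uniform over the curved surface, Φ = E·2πrL = Q_enc/ε₀ = λ_enc L/ε₀.
E = 2k|λ_enc|/r = 2(8.99×10^9)(2.00×10^-7)/(1.76) = 2.04×10^3 N/C.

|E| ≈ 2.04×10^3 N/C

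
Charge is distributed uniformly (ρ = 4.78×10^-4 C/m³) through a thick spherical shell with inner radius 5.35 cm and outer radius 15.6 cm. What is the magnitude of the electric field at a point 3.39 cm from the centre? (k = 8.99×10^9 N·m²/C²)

Symmetry ⇒ E = E(r) r̂. Gaussian sphere of radius r = 3.39 cm (r < 5.35 cm, inside the empty cavity).
Q_enc = 0 (all charge lies at larger r); Gauss's law gives E = 0.

|E| = 0 N/C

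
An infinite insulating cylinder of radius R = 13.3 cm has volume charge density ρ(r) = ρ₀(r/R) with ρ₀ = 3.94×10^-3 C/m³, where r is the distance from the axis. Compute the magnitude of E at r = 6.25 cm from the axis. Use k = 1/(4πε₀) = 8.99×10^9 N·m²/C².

|E| = 4.36×10^6 V/m

Choose a coaxial cylinder of radius r = 6.25 cm (arbitrary length L) as the Gaussian surface (r < R).
λ_enc = ∫₀^r ρ(r')·2πr' dr' = (2πρ₀/R)·r^3/3 = 1.515e-5 C/m.
Applying ∮E·dA = Q_enc/ε₀ with the end caps contributing no flux:
E = 2k|λ_enc|/r = 2(8.99×10^9)(1.515×10^-5)/(0.0625) = 4.36×10^6 N/C.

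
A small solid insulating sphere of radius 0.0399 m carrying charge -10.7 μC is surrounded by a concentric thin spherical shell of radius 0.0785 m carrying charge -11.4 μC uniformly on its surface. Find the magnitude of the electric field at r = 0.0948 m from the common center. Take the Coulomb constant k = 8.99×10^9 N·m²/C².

E ≈ 2.21e7 N/C

Use a concentric Gaussian sphere at r = 0.0948 m (r > 0.0785 m, enclosing both).
Q_enc = (-10.7 μC) + (-11.4 μC) = -2.21e-5 C.
Applying ∮E·dA = Q_enc/ε₀ with Φ = E(4πr²):
E = k|Q_enc|/r² = (8.99×10^9)(2.21e-5)/(0.0948)² = 2.21e7 N/C.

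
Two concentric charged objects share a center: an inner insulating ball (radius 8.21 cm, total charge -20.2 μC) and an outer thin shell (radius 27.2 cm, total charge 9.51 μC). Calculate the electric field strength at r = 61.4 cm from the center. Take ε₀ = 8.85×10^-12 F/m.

Use a concentric Gaussian sphere at r = 61.4 cm (r > 27.2 cm, enclosing both).
Q_enc = (-20.2 μC) + (9.51 μC) = -1.069×10^-5 C.
Gauss's law: E·4πr² = Q_enc/ε₀.
E = |Q_enc|/(4πε₀r²) = (1.069×10^-5)/(4π·8.85×10^-12·(0.614)²) = 2.55×10^5 N/C.

|E| ≈ 2.55e5 N/C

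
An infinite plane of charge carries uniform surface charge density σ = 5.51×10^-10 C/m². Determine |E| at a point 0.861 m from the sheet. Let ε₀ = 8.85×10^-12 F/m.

|E| = 31.1 N/C

Choose a cylindrical pillbox piercing the sheet, end faces (area A) parallel to it.
Only the two end caps contribute flux: Φ = 2EA. With Q_enc = σA, Gauss's law gives E = |σ|/(2ε₀).
E = |σ|/(2ε₀) = (5.51e-10)/(2·8.85×10^-12) = 31.1 N/C.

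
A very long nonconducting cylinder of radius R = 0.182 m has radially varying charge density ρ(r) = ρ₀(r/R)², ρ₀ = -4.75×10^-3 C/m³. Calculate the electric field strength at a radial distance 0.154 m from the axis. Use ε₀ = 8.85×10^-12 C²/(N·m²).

|E| ≈ 1.48×10^7 V/m

Choose a coaxial cylinder of radius r = 0.154 m (arbitrary length L) as the Gaussian surface (r < R).
Integrating ρ over the cross-section to radius r: λ_enc = (2πρ₀/R²) ∫₀^r r'^3 dr' = 2πρ₀ r^4/(4·R²) = -1.267×10^-4 C/m.
Since E is radial and uniform over the curved surface, Φ = E·2πrL = Q_enc/ε₀ = λ_enc L/ε₀.
E = |λ_enc|/(2πε₀r) = (1.267e-4)/(2π·8.85×10^-12·0.154) = 1.48×10^7 N/C.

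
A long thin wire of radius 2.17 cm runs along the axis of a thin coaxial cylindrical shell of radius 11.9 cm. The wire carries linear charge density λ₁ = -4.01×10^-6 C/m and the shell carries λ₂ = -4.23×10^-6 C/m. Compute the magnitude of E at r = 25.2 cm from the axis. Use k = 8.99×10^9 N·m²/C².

5.88e5 V/m

Coaxial Gaussian cylinder, radius r = 25.2 cm, length L (r > 11.9 cm, enclosing both).
λ_enc = λ₁ + λ₂ = (-4.01×10^-6) + (-4.23×10^-6) = -8.24×10^-6 C/m.
By Gauss's law (flux through the curved wall only), E·2πrL = λ_enc L/ε₀.
E = 2k|λ_enc|/r = 2(8.99×10^9)(8.24×10^-6)/(0.252) = 5.88e5 N/C.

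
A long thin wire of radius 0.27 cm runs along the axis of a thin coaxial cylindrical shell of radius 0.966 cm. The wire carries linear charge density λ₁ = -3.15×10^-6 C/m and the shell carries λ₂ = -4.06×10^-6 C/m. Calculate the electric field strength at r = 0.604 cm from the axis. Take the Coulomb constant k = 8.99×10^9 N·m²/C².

E = 9.38×10^6 N/C

Choose a coaxial cylinder of radius r = 0.604 cm (arbitrary length L) as the Gaussian surface (between the conductors, 0.27 cm < r < 0.966 cm).
The shell at 0.966 cm lies outside the Gaussian surface, so λ_enc = λ₁ = -3.15×10^-6 C/m.
Applying ∮E·dA = Q_enc/ε₀ with the end caps contributing no flux:
E = 2k|λ_enc|/r = 2(8.99×10^9)(3.15e-6)/(0.00604) = 9.38×10^6 N/C.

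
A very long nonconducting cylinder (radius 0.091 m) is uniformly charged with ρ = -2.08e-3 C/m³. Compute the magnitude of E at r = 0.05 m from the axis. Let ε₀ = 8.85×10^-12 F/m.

|E| = 5.88e6 N/C

Coaxial Gaussian cylinder, radius r = 0.05 m, length L (r < R).
Charge inside radius r per length L is ρ·πr²·L, so λ_enc = ρπr² = -1.634e-5 C/m.
Gauss's law: E·2πrL = λ_enc L/ε₀.
E = |λ_enc|/(2πε₀r) = (1.634×10^-5)/(2π·8.85×10^-12·0.05) = 5.88×10^6 N/C.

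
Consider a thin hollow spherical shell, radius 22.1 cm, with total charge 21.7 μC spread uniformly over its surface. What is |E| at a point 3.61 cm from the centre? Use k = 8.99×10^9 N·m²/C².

|E| = 0 V/m

Take a concentric spherical Gaussian surface of radius r = 3.61 cm (inside the shell, r < 22.1 cm).
No charge lies within this surface, so Q_enc = 0 and Gauss's law gives E·4πr² = 0 ⇒ E = 0.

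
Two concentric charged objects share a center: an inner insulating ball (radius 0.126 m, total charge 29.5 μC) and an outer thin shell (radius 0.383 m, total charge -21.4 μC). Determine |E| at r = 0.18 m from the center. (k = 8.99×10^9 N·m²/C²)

E = 8.19×10^6 V/m

Take a concentric spherical Gaussian surface of radius r = 0.18 m (between the bodies, 0.126 m < r < 0.383 m).
Only the inner charge is enclosed; the outer shell contributes nothing inside itself. Q_enc = 29.5 μC = 2.95e-5 C.
By Gauss's law, ∮E·dA = E·4πr² = Q_enc/ε₀.
E = k|Q_enc|/r² = (8.99×10^9)(2.95×10^-5)/(0.18)² = 8.19×10^6 N/C.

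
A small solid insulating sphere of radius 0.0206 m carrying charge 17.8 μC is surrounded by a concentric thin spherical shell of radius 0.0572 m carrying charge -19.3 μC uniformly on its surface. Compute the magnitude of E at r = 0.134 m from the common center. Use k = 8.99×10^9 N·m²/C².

E ≈ 7.51×10^5 N/C

Symmetry ⇒ E = E(r) r̂. Gaussian sphere of radius r = 0.134 m (r > 0.0572 m, enclosing both).
Q_enc = (17.8 μC) + (-19.3 μC) = -1.50×10^-6 C.
Since E is radial and uniform over the Gaussian sphere, Φ = E·4πr² = Q_enc/ε₀.
E = k|Q_enc|/r² = (8.99×10^9)(1.50×10^-6)/(0.134)² = 7.51×10^5 N/C.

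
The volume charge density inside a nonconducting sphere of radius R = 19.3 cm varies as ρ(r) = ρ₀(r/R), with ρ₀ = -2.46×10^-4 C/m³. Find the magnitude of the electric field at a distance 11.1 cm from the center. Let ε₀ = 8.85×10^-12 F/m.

Symmetry ⇒ E = E(r) r̂. Gaussian sphere of radius r = 11.1 cm (r < R).
Q_enc = ∫₀^r ρ(r')·4πr'² dr' = (4πρ₀/R) ∫₀^r r'^3 dr' = 4πρ₀ r^4/(4·R) = -6.079×10^-7 C.
Gauss's law: E·4πr² = Q_enc/ε₀.
E = |Q_enc|/(4πε₀r²) = (6.079×10^-7)/(4π·8.85×10^-12·(0.111)²) = 4.44×10^5 N/C.

|E| ≈ 4.44×10^5 N/C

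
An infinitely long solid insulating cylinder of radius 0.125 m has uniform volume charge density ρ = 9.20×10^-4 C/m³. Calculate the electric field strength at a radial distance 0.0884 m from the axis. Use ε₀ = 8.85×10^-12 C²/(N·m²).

Choose a coaxial cylinder of radius r = 0.0884 m (arbitrary length L) as the Gaussian surface (r < R).
Charge inside radius r per length L is ρ·πr²·L, so λ_enc = ρπr² = 2.259×10^-5 C/m.
Applying ∮E·dA = Q_enc/ε₀ with the end caps contributing no flux:
E = |λ_enc|/(2πε₀r) = (2.259×10^-5)/(2π·8.85×10^-12·0.0884) = 4.59×10^6 N/C.

|E| = 4.59e6 N/C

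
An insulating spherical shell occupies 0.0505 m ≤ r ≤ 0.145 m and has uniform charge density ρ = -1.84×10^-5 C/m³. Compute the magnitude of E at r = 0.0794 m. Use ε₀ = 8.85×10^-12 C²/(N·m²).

Take a concentric spherical Gaussian surface of radius r = 0.0794 m (within the shell material, 0.0505 m < r < 0.145 m).
Enclosed charge is the volume from a to r: Q_enc = (4π/3)ρ(r³ − a³) = -2.865e-8 C.
Since E is radial and uniform over the Gaussian sphere, Φ = E·4πr² = Q_enc/ε₀.
E = |Q_enc|/(4πε₀r²) = (2.865×10^-8)/(4π·8.85×10^-12·(0.0794)²) = 4.09×10^4 N/C.

4.09×10^4 V/m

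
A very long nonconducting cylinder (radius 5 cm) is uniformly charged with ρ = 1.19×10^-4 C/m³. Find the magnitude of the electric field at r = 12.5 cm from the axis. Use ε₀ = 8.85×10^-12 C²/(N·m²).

E ≈ 1.34×10^5 N/C

Coaxial Gaussian cylinder, radius r = 12.5 cm, length L (r > 5 cm, full cross-section enclosed).
λ_enc = ρ·πR² = (1.19×10^-4)π(0.05)² = 9.346×10^-7 C/m.
By Gauss's law (flux through the curved wall only), E·2πrL = λ_enc L/ε₀.
E = |λ_enc|/(2πε₀r) = (9.346×10^-7)/(2π·8.85×10^-12·0.125) = 1.34e5 N/C.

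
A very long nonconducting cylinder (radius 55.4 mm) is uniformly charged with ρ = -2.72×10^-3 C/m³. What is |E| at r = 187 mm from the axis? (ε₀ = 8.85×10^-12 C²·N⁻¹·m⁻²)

Take a coaxial cylindrical Gaussian surface of radius r = 187 mm and length L (r > 55.4 mm, full cross-section enclosed).
λ_enc = ρ·πR² = (-2.72e-3)π(0.0554)² = -2.623×10^-5 C/m.
Since E is radial and uniform over the curved surface, Φ = E·2πrL = Q_enc/ε₀ = λ_enc L/ε₀.
E = |λ_enc|/(2πε₀r) = (2.623e-5)/(2π·8.85×10^-12·0.187) = 2.52×10^6 N/C.

|E| ≈ 2.52×10^6 N/C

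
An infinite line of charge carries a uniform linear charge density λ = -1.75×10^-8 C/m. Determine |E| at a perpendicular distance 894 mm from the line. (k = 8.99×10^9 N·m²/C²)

|E| = 352 N/C

By cylindrical symmetry E is radial; use a coaxial Gaussian cylinder of radius 894 mm and length L.
Q_enc = λL, so λ_enc = -1.75×10^-8 C/m.
By Gauss's law (flux through the curved wall only), E·2πrL = λ_enc L/ε₀.
E = 2k|λ_enc|/r = 2(8.99×10^9)(1.75e-8)/(0.894) = 352 N/C.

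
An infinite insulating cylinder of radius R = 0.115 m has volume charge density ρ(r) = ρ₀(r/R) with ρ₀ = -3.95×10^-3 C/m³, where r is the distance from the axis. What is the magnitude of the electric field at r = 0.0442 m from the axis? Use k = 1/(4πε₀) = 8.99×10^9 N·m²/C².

E ≈ 2.53×10^6 N/C

Choose a coaxial cylinder of radius r = 0.0442 m (arbitrary length L) as the Gaussian surface (r < R).
λ_enc = ∫₀^r ρ(r')·2πr' dr' = (2πρ₀/R)·r^3/3 = -6.212×10^-6 C/m.
Gauss's law: E·2πrL = λ_enc L/ε₀.
E = 2k|λ_enc|/r = 2(8.99×10^9)(6.212×10^-6)/(0.0442) = 2.53e6 N/C.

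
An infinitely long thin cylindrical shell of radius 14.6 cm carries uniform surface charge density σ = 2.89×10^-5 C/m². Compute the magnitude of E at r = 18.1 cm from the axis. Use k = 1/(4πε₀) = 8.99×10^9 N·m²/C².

By cylindrical symmetry E is radial; use a coaxial Gaussian cylinder of radius 18.1 cm and length L (r > 14.6 cm).
The whole shell is enclosed: λ_enc = σ·2πR = (2.89×10^-5)·2π·(0.146) = 2.651e-5 C/m.
Since E is radial and uniform over the curved surface, Φ = E·2πrL = Q_enc/ε₀ = λ_enc L/ε₀.
E = 2k|λ_enc|/r = 2(8.99×10^9)(2.651e-5)/(0.181) = 2.63×10^6 N/C.

|E| ≈ 2.63e6 N/C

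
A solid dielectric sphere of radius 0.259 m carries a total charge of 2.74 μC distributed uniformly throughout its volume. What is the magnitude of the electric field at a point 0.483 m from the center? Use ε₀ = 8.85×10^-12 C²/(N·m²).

|E| = 1.06×10^5 N/C

By spherical symmetry E is radial; choose a Gaussian sphere of radius r = 0.483 m (r > R, so the entire charge is enclosed).
Q_enc = 2.74 μC = 2.74×10^-6 C.
Gauss's law: E·4πr² = Q_enc/ε₀.
E = |Q_enc|/(4πε₀r²) = (2.74e-6)/(4π·8.85×10^-12·(0.483)²) = 1.06e5 N/C.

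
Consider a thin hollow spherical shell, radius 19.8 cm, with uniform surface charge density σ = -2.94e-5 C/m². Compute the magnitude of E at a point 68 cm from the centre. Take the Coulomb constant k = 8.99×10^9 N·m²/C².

|E| = 2.82e5 V/m

By spherical symmetry E is radial; choose a Gaussian sphere of radius r = 68 cm (r > 19.8 cm).
The entire shell is enclosed: Q_enc = σ·4πR² = (-2.94e-5)·4π·(0.198)² = -1.448×10^-5 C.
Since E is radial and uniform over the Gaussian sphere, Φ = E·4πr² = Q_enc/ε₀.
E = k|Q_enc|/r² = (8.99×10^9)(1.448×10^-5)/(0.68)² = 2.82e5 N/C.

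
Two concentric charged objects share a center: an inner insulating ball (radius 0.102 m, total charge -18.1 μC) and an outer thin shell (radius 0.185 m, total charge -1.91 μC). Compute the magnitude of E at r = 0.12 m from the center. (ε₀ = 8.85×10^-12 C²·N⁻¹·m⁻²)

By spherical symmetry E is radial; choose a Gaussian sphere of radius r = 0.12 m (between the bodies, 0.102 m < r < 0.185 m).
Only the inner charge is enclosed; the outer shell contributes nothing inside itself. Q_enc = -18.1 μC = -1.81×10^-5 C.
By Gauss's law, ∮E·dA = E·4πr² = Q_enc/ε₀.
E = |Q_enc|/(4πε₀r²) = (1.81×10^-5)/(4π·8.85×10^-12·(0.12)²) = 1.13e7 N/C.

|E| = 1.13×10^7 N/C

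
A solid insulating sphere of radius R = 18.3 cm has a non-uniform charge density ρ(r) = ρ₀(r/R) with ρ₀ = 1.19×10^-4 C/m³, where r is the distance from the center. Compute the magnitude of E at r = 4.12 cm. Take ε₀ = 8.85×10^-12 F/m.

Take a concentric spherical Gaussian surface of radius r = 4.12 cm (r < R).
Q_enc = ∫₀^r ρ(r')·4πr'² dr' = (4πρ₀/R) ∫₀^r r'^3 dr' = 4πρ₀ r^4/(4·R) = 5.886e-9 C.
Applying ∮E·dA = Q_enc/ε₀ with Φ = E(4πr²):
E = |Q_enc|/(4πε₀r²) = (5.886×10^-9)/(4π·8.85×10^-12·(0.0412)²) = 3.12e4 N/C.

|E| = 3.12×10^4 V/m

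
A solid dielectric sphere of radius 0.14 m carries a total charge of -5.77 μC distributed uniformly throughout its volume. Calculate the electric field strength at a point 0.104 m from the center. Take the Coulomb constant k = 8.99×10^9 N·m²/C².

|E| ≈ 1.97×10^6 N/C

Symmetry ⇒ E = E(r) r̂. Gaussian sphere of radius r = 0.104 m (r < R).
For a uniform sphere the enclosed fraction is (r/R)³, so Q_enc = (-5.77 μC)(0.104/0.14)³ = -2.365×10^-6 C.
Gauss's law: E·4πr² = Q_enc/ε₀.
E = k|Q_enc|/r² = (8.99×10^9)(2.365e-6)/(0.104)² = 1.97e6 N/C.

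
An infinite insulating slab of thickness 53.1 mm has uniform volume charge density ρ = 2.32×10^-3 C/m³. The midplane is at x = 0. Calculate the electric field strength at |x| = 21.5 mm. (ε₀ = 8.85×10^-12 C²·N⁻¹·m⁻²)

By symmetry E is perpendicular to the slab. A Gaussian pillbox from −21.5 mm to +21.5 mm (face area A) lies entirely within the slab.
Q_enc = ρ·(2x)·A and flux = 2EA, so 2EA = 2ρxA/ε₀ ⇒ E = |ρ|x/ε₀.
E = (2.32e-3)(0.0215)/(8.85×10^-12) = 5.64×10^6 N/C.

E = 5.64e6 V/m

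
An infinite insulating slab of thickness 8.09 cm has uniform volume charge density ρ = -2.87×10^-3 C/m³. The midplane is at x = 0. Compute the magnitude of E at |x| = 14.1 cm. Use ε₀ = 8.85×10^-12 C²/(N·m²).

The point |x| = 14.1 cm lies outside the slab (half-thickness 0.04045 m). A symmetric pillbox spanning the full slab encloses Q_enc = ρ·d·A.
Flux = 2EA ⇒ E = |ρ|d/(2ε₀), independent of distance outside.
E = (2.87×10^-3)(0.0809)/(2·8.85×10^-12) = 1.31×10^7 N/C.

E ≈ 1.31×10^7 V/m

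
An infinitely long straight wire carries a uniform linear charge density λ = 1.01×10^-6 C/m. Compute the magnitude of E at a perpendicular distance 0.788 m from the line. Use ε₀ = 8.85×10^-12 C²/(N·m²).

2.31×10^4 N/C

By cylindrical symmetry E is radial; use a coaxial Gaussian cylinder of radius 0.788 m and length L.
Q_enc = λL, so λ_enc = 1.01e-6 C/m.
Gauss's law: E·2πrL = λ_enc L/ε₀.
E = |λ_enc|/(2πε₀r) = (1.01e-6)/(2π·8.85×10^-12·0.788) = 2.31×10^4 N/C.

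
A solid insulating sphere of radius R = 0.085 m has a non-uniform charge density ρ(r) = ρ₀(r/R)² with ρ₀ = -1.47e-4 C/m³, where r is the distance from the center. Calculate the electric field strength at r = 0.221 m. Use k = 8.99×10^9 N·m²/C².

Take a concentric spherical Gaussian surface of radius r = 0.221 m (r > R, all charge enclosed).
Q_enc = 4π ∫₀^R ρ₀(r'/R)^2 r'² dr' = 4πρ₀R³/5 = -2.269×10^-7 C.
Gauss's law: E·4πr² = Q_enc/ε₀.
E = k|Q_enc|/r² = (8.99×10^9)(2.269×10^-7)/(0.221)² = 4.18e4 N/C.

E ≈ 4.18×10^4 V/m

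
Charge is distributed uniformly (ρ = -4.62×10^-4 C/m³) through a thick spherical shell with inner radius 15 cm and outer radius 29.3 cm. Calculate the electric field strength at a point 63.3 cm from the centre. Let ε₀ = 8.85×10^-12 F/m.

Use a concentric Gaussian sphere at r = 63.3 cm (r > 29.3 cm, enclosing the whole shell).
Q_enc = ρ·(4π/3)(b³ − a³) = (-4.62×10^-4)·(4π/3)·((0.293)³ − (0.15)³) = -4.215e-5 C.
Applying ∮E·dA = Q_enc/ε₀ with Φ = E(4πr²):
E = |Q_enc|/(4πε₀r²) = (4.215e-5)/(4π·8.85×10^-12·(0.633)²) = 9.46e5 N/C.

|E| ≈ 9.46×10^5 V/m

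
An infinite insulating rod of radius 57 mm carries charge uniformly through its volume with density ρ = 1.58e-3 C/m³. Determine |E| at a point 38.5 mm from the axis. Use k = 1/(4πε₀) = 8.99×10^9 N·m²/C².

E = 3.44×10^6 N/C

By cylindrical symmetry E is radial; use a coaxial Gaussian cylinder of radius 38.5 mm and length L (r < R).
Enclosed charge per unit length: λ_enc = ρ·πr² = (1.58×10^-3)π(0.0385)² = 7.357e-6 C/m.
Since E is radial and uniform over the curved surface, Φ = E·2πrL = Q_enc/ε₀ = λ_enc L/ε₀.
E = 2k|λ_enc|/r = 2(8.99×10^9)(7.357×10^-6)/(0.0385) = 3.44×10^6 N/C.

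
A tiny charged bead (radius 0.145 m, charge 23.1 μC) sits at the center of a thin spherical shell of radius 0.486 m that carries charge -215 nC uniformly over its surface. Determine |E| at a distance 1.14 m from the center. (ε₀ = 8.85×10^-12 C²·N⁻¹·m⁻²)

Symmetry ⇒ E = E(r) r̂. Gaussian sphere of radius r = 1.14 m (r > 0.486 m, enclosing both).
Q_enc = (23.1 μC) + (-215 nC) = 2.288e-5 C.
By Gauss's law, ∮E·dA = E·4πr² = Q_enc/ε₀.
E = |Q_enc|/(4πε₀r²) = (2.288×10^-5)/(4π·8.85×10^-12·(1.14)²) = 1.58e5 N/C.

E = 1.58e5 N/C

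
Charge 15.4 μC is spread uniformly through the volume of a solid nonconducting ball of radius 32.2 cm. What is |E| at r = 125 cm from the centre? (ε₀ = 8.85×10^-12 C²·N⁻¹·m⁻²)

8.86e4 N/C

Take a concentric spherical Gaussian surface of radius r = 125 cm (r > R, so the entire charge is enclosed).
Q_enc = 15.4 μC = 1.54×10^-5 C.
By Gauss's law, ∮E·dA = E·4πr² = Q_enc/ε₀.
E = |Q_enc|/(4πε₀r²) = (1.54×10^-5)/(4π·8.85×10^-12·(1.25)²) = 8.86×10^4 N/C.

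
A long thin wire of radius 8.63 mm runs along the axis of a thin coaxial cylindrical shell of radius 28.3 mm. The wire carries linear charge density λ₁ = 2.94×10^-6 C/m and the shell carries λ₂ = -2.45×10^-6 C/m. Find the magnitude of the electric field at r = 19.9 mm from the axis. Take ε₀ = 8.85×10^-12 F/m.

Take a coaxial cylindrical Gaussian surface of radius r = 19.9 mm and length L (between the conductors, 8.63 mm < r < 28.3 mm).
The shell at 28.3 mm lies outside the Gaussian surface, so λ_enc = λ₁ = 2.94×10^-6 C/m.
Gauss's law: E·2πrL = λ_enc L/ε₀.
E = |λ_enc|/(2πε₀r) = (2.94×10^-6)/(2π·8.85×10^-12·0.0199) = 2.66e6 N/C.

|E| = 2.66e6 N/C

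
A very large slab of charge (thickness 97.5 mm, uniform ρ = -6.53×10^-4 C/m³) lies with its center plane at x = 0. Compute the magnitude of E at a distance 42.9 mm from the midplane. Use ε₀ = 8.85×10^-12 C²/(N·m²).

|E| = 3.17×10^6 V/m

By symmetry E is perpendicular to the slab. A Gaussian pillbox from −42.9 mm to +42.9 mm (face area A) lies entirely within the slab.
Q_enc = ρ·(2x)·A and flux = 2EA, so 2EA = 2ρxA/ε₀ ⇒ E = |ρ|x/ε₀.
E = (6.53e-4)(0.0429)/(8.85×10^-12) = 3.17×10^6 N/C.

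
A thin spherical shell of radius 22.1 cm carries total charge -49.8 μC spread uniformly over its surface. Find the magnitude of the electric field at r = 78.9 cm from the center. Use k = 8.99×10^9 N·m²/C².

Take a concentric spherical Gaussian surface of radius r = 78.9 cm (r > 22.1 cm).
The entire shell is enclosed: Q_enc = -4.98e-5 C.
Gauss's law: E·4πr² = Q_enc/ε₀.
E = k|Q_enc|/r² = (8.99×10^9)(4.98×10^-5)/(0.789)² = 7.19×10^5 N/C.

E ≈ 7.19e5 N/C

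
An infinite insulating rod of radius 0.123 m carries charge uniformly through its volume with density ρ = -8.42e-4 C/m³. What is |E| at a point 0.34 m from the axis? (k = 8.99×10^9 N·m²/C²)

Coaxial Gaussian cylinder, radius r = 0.34 m, length L (r > 0.123 m, full cross-section enclosed).
λ_enc = ρ·πR² = (-8.42e-4)π(0.123)² = -4.002e-5 C/m.
Since E is radial and uniform over the curved surface, Φ = E·2πrL = Q_enc/ε₀ = λ_enc L/ε₀.
E = 2k|λ_enc|/r = 2(8.99×10^9)(4.002×10^-5)/(0.34) = 2.12×10^6 N/C.

|E| ≈ 2.12×10^6 N/C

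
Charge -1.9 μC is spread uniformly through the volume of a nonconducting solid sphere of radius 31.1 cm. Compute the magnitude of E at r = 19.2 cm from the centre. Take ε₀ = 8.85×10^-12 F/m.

E ≈ 1.09e5 N/C

Use a concentric Gaussian sphere at r = 19.2 cm (r < R).
Only the charge within r is enclosed: Q_enc = Q·(r/R)³ = (-1.9 μC)·(19.2 cm/31.1 cm)³ = -4.471×10^-7 C.
Since E is radial and uniform over the Gaussian sphere, Φ = E·4πr² = Q_enc/ε₀.
E = |Q_enc|/(4πε₀r²) = (4.471×10^-7)/(4π·8.85×10^-12·(0.192)²) = 1.09×10^5 N/C.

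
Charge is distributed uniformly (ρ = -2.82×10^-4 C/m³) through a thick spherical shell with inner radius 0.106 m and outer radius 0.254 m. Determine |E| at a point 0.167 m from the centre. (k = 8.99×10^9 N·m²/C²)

E ≈ 1.32×10^6 N/C

Symmetry ⇒ E = E(r) r̂. Gaussian sphere of radius r = 0.167 m (within the shell material, 0.106 m < r < 0.254 m).
Enclosed charge is the volume from a to r: Q_enc = (4π/3)ρ(r³ − a³) = -4.095×10^-6 C.
Gauss's law: E·4πr² = Q_enc/ε₀.
E = k|Q_enc|/r² = (8.99×10^9)(4.095e-6)/(0.167)² = 1.32×10^6 N/C.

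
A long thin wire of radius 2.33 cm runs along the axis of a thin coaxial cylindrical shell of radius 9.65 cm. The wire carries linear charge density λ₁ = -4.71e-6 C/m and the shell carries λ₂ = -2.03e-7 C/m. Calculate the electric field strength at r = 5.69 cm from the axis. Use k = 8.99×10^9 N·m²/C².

Choose a coaxial cylinder of radius r = 5.69 cm (arbitrary length L) as the Gaussian surface (between the conductors, 2.33 cm < r < 9.65 cm).
Only the inner wire is enclosed; the outer shell contributes nothing inside itself. λ_enc = λ₁ = -4.71×10^-6 C/m.
Since E is radial and uniform over the curved surface, Φ = E·2πrL = Q_enc/ε₀ = λ_enc L/ε₀.
E = 2k|λ_enc|/r = 2(8.99×10^9)(4.71×10^-6)/(0.0569) = 1.49×10^6 N/C.

|E| ≈ 1.49×10^6 N/C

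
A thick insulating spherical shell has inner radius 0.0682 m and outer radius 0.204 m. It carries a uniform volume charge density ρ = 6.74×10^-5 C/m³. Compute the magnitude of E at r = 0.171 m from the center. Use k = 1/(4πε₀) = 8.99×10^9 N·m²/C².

|E| ≈ 4.06×10^5 N/C

Take a concentric spherical Gaussian surface of radius r = 0.171 m (within the shell material, 0.0682 m < r < 0.204 m).
Only the shell between 0.0682 m and r is enclosed: Q_enc = ρ·(4π/3)(r³ − a³) = (6.74×10^-5)·(4π/3)·((0.171)³ − (0.0682)³) = 1.322×10^-6 C.
Since E is radial and uniform over the Gaussian sphere, Φ = E·4πr² = Q_enc/ε₀.
E = k|Q_enc|/r² = (8.99×10^9)(1.322×10^-6)/(0.171)² = 4.06×10^5 N/C.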